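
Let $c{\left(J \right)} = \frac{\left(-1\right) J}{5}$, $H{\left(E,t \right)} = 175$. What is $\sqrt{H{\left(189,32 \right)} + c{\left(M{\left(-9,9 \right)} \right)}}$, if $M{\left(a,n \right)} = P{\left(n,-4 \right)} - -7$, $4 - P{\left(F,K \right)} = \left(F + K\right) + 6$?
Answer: $5 \sqrt{7} \approx 13.229$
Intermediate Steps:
$P{\left(F,K \right)} = -2 - F - K$ ($P{\left(F,K \right)} = 4 - \left(\left(F + K\right) + 6\right) = 4 - \left(6 + F + K\right) = -2 - F - K$)
$M{\left(a,n \right)} = 9 - n$ ($M{\left(a,n \right)} = \left(-2 - n - -4\right) - -7 = \left(-2 - n + 4\right) + 7 = \left(2 - n\right) + 7 = 9 - n$)
$c{\left(J \right)} = - \frac{J}{5}$ ($c{\left(J \right)} = - J \frac{1}{5} = - \frac{J}{5}$)
$\sqrt{H{\left(189,32 \right)} + c{\left(M{\left(-9,9 \right)} \right)}} = \sqrt{175 - \frac{9 - 9}{5}} = \sqrt{175 - 0} = \sqrt{175 + 0} = \sqrt{175} = 5 \sqrt{7}$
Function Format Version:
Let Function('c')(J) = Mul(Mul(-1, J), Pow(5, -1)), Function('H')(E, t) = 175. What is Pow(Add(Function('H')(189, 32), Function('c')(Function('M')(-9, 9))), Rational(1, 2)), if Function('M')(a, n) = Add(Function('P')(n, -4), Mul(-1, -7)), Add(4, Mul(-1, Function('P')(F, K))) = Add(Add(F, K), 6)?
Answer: Mul(5, Pow(7, Rational(1, 2))) ≈ 13.229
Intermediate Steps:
Function('P')(F, K) = Add(-2, Mul(-1, F), Mul(-1, K)) (Function('P')(F, K) = Add(4, Mul(-1, Add(Add(F, K), 6))) = Add(4, Mul(-1, Add(6, F, K))) = Add(4, Add(-6, Mul(-1, F), Mul(-1, K))) = Add(-2, Mul(-1, F), Mul(-1, K)))
Function('M')(a, n) = Add(9, Mul(-1, n)) (Function('M')(a, n) = Add(Add(-2, Mul(-1, n), Mul(-1, -4)), Mul(-1, -7)) = Add(Add(-2, Mul(-1, n), 4), 7) = Add(Add(2, Mul(-1, n)), 7) = Add(9, Mul(-1, n)))
Function('c')(J) = Mul(Rational(-1, 5), J) (Function('c')(J) = Mul(Mul(-1, J), Rational(1, 5)) = Mul(Rational(-1, 5), J))
Pow(Add(Function('H')(189, 32), Function('c')(Function('M')(-9, 9))), Rational(1, 2)) = Pow(Add(175, Mul(Rational(-1, 5), Add(9, Mul(-1, 9)))), Rational(1, 2)) = Pow(Add(175, Mul(Rational(-1, 5), Add(9, -9))), Rational(1, 2)) = Pow(Add(175, Mul(Rational(-1, 5), 0)), Rational(1, 2)) = Pow(Add(175, 0), Rational(1, 2)) = Pow(175, Rational(1, 2)) = Mul(5, Pow(7, Rational(1, 2)))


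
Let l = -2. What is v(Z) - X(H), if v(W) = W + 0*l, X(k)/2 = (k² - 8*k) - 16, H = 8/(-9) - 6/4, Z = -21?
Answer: -6259/162 ≈ -38.636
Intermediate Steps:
H = -43/18 (H = 8*(-⅑) - 6*¼ = -8/9 - 3/2 = -43/18 ≈ -2.3889)
X(k) = -32 - 16*k + 2*k² (X(k) = 2*((k² - 8*k) - 16) = 2*(-16 + k² - 8*k) = -32 - 16*k + 2*k²)
v(W) = W (v(W) = W + 0*(-2) = W + 0 = W)
v(Z) - X(H) = -21 - (-32 - 16*(-43/18) + 2*(-43/18)²) = -21 - (-32 + 344/9 + 2*(1849/324)) = -21 - (-32 + 344/9 + 1849/162) = -21 - 1*2857/162 = -21 - 2857/162 = -6259/162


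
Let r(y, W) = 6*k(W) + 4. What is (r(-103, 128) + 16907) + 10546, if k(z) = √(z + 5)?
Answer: 27457 + 6*√133 ≈ 27526.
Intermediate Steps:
k(z) = √(5 + z)
r(y, W) = 4 + 6*√(5 + W) (r(y, W) = 6*√(5 + W) + 4 = 4 + 6*√(5 + W))
(r(-103, 128) + 16907) + 10546 = ((4 + 6*√(5 + 128)) + 16907) + 10546 = ((4 + 6*√133) + 16907) + 10546 = (16911 + 6*√133) + 10546 = 27457 + 6*√133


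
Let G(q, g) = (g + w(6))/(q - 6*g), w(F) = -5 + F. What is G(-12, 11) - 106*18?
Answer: -24806/13 ≈ -1908.2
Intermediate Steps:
G(q, g) = (1 + g)/(q - 6*g) (G(q, g) = (g + (-5 + 6))/(q - 6*g) = (g + 1)/(q - 6*g) = (1 + g)/(q - 6*g))
G(-12, 11) - 106*18 = (1 + 11)/(-12 - 6*11) - 106*18 = 12/(-12 - 66) - 1908 = 12/(-78) - 1908 = -1/78*12 - 1908 = -2/13 - 1908 = -24806/13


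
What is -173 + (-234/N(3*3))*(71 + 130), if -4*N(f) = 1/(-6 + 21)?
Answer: 2821867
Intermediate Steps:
N(f) = -1/60 (N(f) = -1/(4*(-6 + 21)) = -¼/15 = -¼*1/15 = -1/60)
-173 + (-234/N(3*3))*(71 + 130) = -173 + (-234/(-1/60))*(71 + 130) = -173 - 234*(-60)*201 = -173 + 14040*201 = -173 + 2822040 = 2821867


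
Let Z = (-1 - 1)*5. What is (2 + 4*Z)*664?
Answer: -25232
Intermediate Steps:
Z = -10 (Z = -2*5 = -10)
(2 + 4*Z)*664 = (2 + 4*(-10))*664 = (2 - 40)*664 = -38*664 = -25232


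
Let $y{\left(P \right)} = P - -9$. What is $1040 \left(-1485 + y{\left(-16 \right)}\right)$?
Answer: $-1551680$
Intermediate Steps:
$y{\left(P \right)} = 9 + P$ ($y{\left(P \right)} = P + 9 = 9 + P$)
$1040 \left(-1485 + y{\left(-16 \right)}\right) = 1040 \left(-1485 + \left(9 - 16\right)\right) = 1040 \left(-1485 - 7\right) = 1040 \left(-1492\right) = -1551680$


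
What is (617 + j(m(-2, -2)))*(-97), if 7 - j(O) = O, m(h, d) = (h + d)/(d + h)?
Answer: -60431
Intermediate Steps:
m(h, d) = 1 (m(h, d) = (d + h)/(d + h) = 1)
j(O) = 7 - O
(617 + j(m(-2, -2)))*(-97) = (617 + (7 - 1*1))*(-97) = (617 + (7 - 1))*(-97) = (617 + 6)*(-97) = 623*(-97) = -60431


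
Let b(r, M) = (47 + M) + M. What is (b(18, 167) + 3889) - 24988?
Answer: -20718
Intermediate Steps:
b(r, M) = 47 + 2*M
(b(18, 167) + 3889) - 24988 = ((47 + 2*167) + 3889) - 24988 = ((47 + 334) + 3889) - 24988 = (381 + 3889) - 24988 = 4270 - 24988 = -20718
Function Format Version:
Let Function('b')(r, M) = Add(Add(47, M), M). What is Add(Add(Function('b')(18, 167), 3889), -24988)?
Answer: -20718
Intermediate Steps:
Function('b')(r, M) = Add(47, Mul(2, M))
Add(Add(Function('b')(18, 167), 3889), -24988) = Add(Add(Add(47, Mul(2, 167)), 3889), -24988) = Add(Add(Add(47, 334), 3889), -24988) = Add(Add(381, 3889), -24988) = Add(4270, -24988) = -20718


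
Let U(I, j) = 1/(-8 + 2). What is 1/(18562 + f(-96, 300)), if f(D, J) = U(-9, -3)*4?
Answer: 3/55684 ≈ 5.3875e-5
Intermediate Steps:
U(I, j) = -1/6 (U(I, j) = 1/(-6) = -1/6)
f(D, J) = -2/3 (f(D, J) = -1/6*4 = -2/3)
1/(18562 + f(-96, 300)) = 1/(18562 - 2/3) = 1/(55684/3) = 3/55684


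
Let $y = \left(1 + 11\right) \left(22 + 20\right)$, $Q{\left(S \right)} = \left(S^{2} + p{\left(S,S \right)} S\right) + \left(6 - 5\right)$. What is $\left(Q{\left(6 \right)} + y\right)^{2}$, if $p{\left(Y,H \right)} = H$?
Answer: $332929$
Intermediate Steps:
$Q{\left(S \right)} = 1 + 2 S^{2}$ ($Q{\left(S \right)} = \left(S^{2} + S S\right) + \left(6 - 5\right) = \left(S^{2} + S^{2}\right) + 1 = 2 S^{2} + 1 = 1 + 2 S^{2}$)
$y = 504$ ($y = 12 \cdot 42 = 504$)
$\left(Q{\left(6 \right)} + y\right)^{2} = \left(\left(1 + 2 \cdot 6^{2}\right) + 504\right)^{2} = \left(\left(1 + 2 \cdot 36\right) + 504\right)^{2} = \left(\left(1 + 72\right) + 504\right)^{2} = \left(73 + 504\right)^{2} = 577^{2} = 332929$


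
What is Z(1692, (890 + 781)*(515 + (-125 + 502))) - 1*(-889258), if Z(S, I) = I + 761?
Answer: 2380551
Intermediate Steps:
Z(S, I) = 761 + I
Z(1692, (890 + 781)*(515 + (-125 + 502))) - 1*(-889258) = (761 + (890 + 781)*(515 + (-125 + 502))) - 1*(-889258) = (761 + 1671*(515 + 377)) + 889258 = (761 + 1671*892) + 889258 = (761 + 1490532) + 889258 = 1491293 + 889258 = 2380551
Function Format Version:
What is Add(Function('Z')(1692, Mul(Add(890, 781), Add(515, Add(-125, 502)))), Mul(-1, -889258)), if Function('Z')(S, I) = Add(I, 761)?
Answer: 2380551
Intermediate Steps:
Function('Z')(S, I) = Add(761, I)
Add(Function('Z')(1692, Mul(Add(890, 781), Add(515, Add(-125, 502)))), Mul(-1, -889258)) = Add(Add(761, Mul(Add(890, 781), Add(515, Add(-125, 502)))), Mul(-1, -889258)) = Add(Add(761, Mul(1671, Add(515, 377))), 889258) = Add(Add(761, Mul(1671, 892)), 889258) = Add(Add(761, 1490532), 889258) = Add(1491293, 889258) = 2380551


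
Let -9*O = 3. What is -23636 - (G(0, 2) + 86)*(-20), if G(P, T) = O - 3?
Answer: -65948/3 ≈ -21983.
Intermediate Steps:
O = -⅓ (O = -⅑*3 = -⅓ ≈ -0.33333)
G(P, T) = -10/3 (G(P, T) = -⅓ - 3 = -10/3)
-23636 - (G(0, 2) + 86)*(-20) = -23636 - (-10/3 + 86)*(-20) = -23636 - 248*(-20)/3 = -23636 - 1*(-4960/3) = -23636 + 4960/3 = -65948/3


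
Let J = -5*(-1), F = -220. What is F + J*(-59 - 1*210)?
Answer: -1565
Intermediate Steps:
J = 5
F + J*(-59 - 1*210) = -220 + 5*(-59 - 1*210) = -220 + 5*(-59 - 210) = -220 + 5*(-269) = -220 - 1345 = -1565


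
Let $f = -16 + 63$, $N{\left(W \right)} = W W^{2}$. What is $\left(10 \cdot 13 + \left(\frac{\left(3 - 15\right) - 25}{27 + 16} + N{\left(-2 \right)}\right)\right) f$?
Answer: $\frac{244823}{43} \approx 5693.6$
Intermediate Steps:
$N{\left(W \right)} = W^{3}$
$f = 47$
$\left(10 \cdot 13 + \left(\frac{\left(3 - 15\right) - 25}{27 + 16} + N{\left(-2 \right)}\right)\right) f = \left(10 \cdot 13 + \left(\frac{\left(3 - 15\right) - 25}{27 + 16} + \left(-2\right)^{3}\right)\right) 47 = \left(130 - \left(8 - \frac{-12 - 25}{43}\right)\right) 47 = \left(130 - \frac{381}{43}\right) 47 = \frac{5209}{43} \cdot 47 = \frac{244823}{43}$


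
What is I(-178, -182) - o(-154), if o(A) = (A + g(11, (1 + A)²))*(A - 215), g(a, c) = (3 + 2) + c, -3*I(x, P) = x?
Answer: 25748998/3 ≈ 8.5830e+6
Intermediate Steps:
I(x, P) = -x/3
g(a, c) = 5 + c
o(A) = (-215 + A)*(5 + A + (1 + A)²) (o(A) = (A + (5 + (1 + A)²))*(A - 215) = (5 + A + (1 + A)²)*(-215 + A) = (-215 + A)*(5 + A + (1 + A)²))
I(-178, -182) - o(-154) = -⅓*(-178) - (-1290 + (-154)³ - 639*(-154) - 212*(-154)²) = 178/3 - (-1290 - 3652264 + 98406 - 212*23716) = 178/3 - (-1290 - 3652264 + 98406 - 5027792) = 178/3 - 1*(-8582940) = 178/3 + 8582940 = 25748998/3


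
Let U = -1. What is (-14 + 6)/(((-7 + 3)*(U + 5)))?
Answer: ½ ≈ 0.50000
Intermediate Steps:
(-14 + 6)/(((-7 + 3)*(U + 5))) = (-14 + 6)/(((-7 + 3)*(-1 + 5))) = -8/(-4*4) = -8/(-16) = -1/16*(-8) = ½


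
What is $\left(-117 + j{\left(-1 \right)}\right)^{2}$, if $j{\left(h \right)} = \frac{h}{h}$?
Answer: $13456$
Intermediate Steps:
$j{\left(h \right)} = 1$
$\left(-117 + j{\left(-1 \right)}\right)^{2} = \left(-117 + 1\right)^{2} = \left(-116\right)^{2} = 13456$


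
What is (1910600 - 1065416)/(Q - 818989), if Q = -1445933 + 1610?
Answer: -52824/141457 ≈ -0.37343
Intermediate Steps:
Q = -1444323
(1910600 - 1065416)/(Q - 818989) = (1910600 - 1065416)/(-1444323 - 818989) = 845184/(-2263312) = 845184*(-1/2263312) = -52824/141457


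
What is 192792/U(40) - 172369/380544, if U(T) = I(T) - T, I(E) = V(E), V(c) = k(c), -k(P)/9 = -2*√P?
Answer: 18329221513/27018624 + 216891*√10/355 ≈ 2610.4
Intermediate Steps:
k(P) = 18*√P (k(P) = -(-18)*√P = 18*√P)
V(c) = 18*√c
I(E) = 18*√E
U(T) = -T + 18*√T (U(T) = 18*√T - T = -T + 18*√T)
192792/U(40) - 172369/380544 = 192792/(-1*40 + 18*√40) - 172369/380544 = 192792/(-40 + 18*(2*√10)) - 172369*1/380544 = 192792/(-40 + 36*√10) - 172369/380544 = -172369/380544 + 192792/(-40 + 36*√10)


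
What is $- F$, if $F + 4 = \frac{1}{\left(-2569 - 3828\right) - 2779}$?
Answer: $\frac{36705}{9176} \approx 4.0001$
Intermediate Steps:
$F = - \frac{36705}{9176}$ ($F = -4 + \frac{1}{\left(-2569 - 3828\right) - 2779} = -4 + \frac{1}{-6397 - 2779} = -4 + \frac{1}{-9176} = -4 - \frac{1}{9176} = - \frac{36705}{9176} \approx -4.0001$)
$- F = \left(-1\right) \left(- \frac{36705}{9176}\right) = \frac{36705}{9176}$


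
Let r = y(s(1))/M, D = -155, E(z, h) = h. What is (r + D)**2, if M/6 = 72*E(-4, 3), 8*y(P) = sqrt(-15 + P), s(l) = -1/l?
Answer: (401760 - I)**2/6718464 ≈ 24025.0 - 0.1196*I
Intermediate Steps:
y(P) = sqrt(-15 + P)/8
M = 1296 (M = 6*(72*3) = 6*216 = 1296)
r = I/2592 (r = (sqrt(-15 - 1/1)/8)/1296 = (sqrt(-15 - 1*1)/8)*(1/1296) = (sqrt(-15 - 1)/8)*(1/1296) = (sqrt(-16)/8)*(1/1296) = ((4*I)/8)*(1/1296) = (I/2)*(1/1296) = I/2592 ≈ 0.0003858*I)
(r + D)**2 = (I/2592 - 155)**2 = (-155 + I/2592)**2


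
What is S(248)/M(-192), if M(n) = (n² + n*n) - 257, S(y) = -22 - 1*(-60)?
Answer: 38/73471 ≈ 0.00051721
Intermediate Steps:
S(y) = 38 (S(y) = -22 + 60 = 38)
M(n) = -257 + 2*n² (M(n) = (n² + n²) - 257 = 2*n² - 257 = -257 + 2*n²)
S(248)/M(-192) = 38/(-257 + 2*(-192)²) = 38/(-257 + 2*36864) = 38/(-257 + 73728) = 38/73471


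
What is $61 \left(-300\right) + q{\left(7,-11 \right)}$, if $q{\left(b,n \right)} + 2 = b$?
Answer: $-18295$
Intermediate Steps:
$q{\left(b,n \right)} = -2 + b$
$61 \left(-300\right) + q{\left(7,-11 \right)} = 61 \left(-300\right) + \left(-2 + 7\right) = -18300 + 5 = -18295$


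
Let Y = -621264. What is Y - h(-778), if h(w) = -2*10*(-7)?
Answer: -621404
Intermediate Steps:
h(w) = 140 (h(w) = -20*(-7) = 140)
Y - h(-778) = -621264 - 1*140 = -621264 - 140 = -621404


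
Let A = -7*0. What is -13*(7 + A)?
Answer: -91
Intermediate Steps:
A = 0
-13*(7 + A) = -13*(7 + 0) = -13*7 = -91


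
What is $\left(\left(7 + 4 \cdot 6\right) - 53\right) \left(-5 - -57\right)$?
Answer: $-1144$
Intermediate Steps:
$\left(\left(7 + 4 \cdot 6\right) - 53\right) \left(-5 - -57\right) = \left(\left(7 + 24\right) - 53\right) \left(-5 + 57\right) = \left(31 - 53\right) 52 = \left(-22\right) 52 = -1144$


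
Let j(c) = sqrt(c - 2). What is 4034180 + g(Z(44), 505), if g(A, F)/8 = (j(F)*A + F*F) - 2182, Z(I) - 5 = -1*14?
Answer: 6056924 - 72*sqrt(503) ≈ 6.0553e+6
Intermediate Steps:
j(c) = sqrt(-2 + c)
Z(I) = -9 (Z(I) = 5 - 1*14 = 5 - 14 = -9)
g(A, F) = -17456 + 8*F**2 + 8*A*sqrt(-2 + F) (g(A, F) = 8*((sqrt(-2 + F)*A + F*F) - 2182) = 8*((A*sqrt(-2 + F) + F**2) - 2182) = 8*((F**2 + A*sqrt(-2 + F)) - 2182) = 8*(-2182 + F**2 + A*sqrt(-2 + F)) = -17456 + 8*F**2 + 8*A*sqrt(-2 + F))
4034180 + g(Z(44), 505) = 4034180 + (-17456 + 8*505**2 + 8*(-9)*sqrt(-2 + 505)) = 4034180 + (-17456 + 8*255025 + 8*(-9)*sqrt(503)) = 4034180 + (-17456 + 2040200 - 72*sqrt(503)) = 4034180 + (2022744 - 72*sqrt(503)) = 6056924 - 72*sqrt(503)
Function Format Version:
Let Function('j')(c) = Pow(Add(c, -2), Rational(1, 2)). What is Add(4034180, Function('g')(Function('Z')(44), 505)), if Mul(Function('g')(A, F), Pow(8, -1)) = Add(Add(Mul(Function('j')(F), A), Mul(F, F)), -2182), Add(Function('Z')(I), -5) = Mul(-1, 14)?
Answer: Add(6056924, Mul(-72, Pow(503, Rational(1, 2)))) ≈ 6.0553e+6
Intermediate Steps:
Function('j')(c) = Pow(Add(-2, c), Rational(1, 2))
Function('Z')(I) = -9 (Function('Z')(I) = Add(5, Mul(-1, 14)) = Add(5, -14) = -9)
Function('g')(A, F) = Add(-17456, Mul(8, Pow(F, 2)), Mul(8, A, Pow(Add(-2, F), Rational(1, 2)))) (Function('g')(A, F) = Mul(8, Add(Add(Mul(Pow(Add(-2, F), Rational(1, 2)), A), Mul(F, F)), -2182)) = Mul(8, Add(Add(Mul(A, Pow(Add(-2, F), Rational(1, 2))), Pow(F, 2)), -2182)) = Mul(8, Add(Add(Pow(F, 2), Mul(A, Pow(Add(-2, F), Rational(1, 2)))), -2182)) = Mul(8, Add(-2182, Pow(F, 2), Mul(A, Pow(Add(-2, F), Rational(1, 2))))) = Add(-17456, Mul(8, Pow(F, 2)), Mul(8, A, Pow(Add(-2, F), Rational(1, 2)))))
Add(4034180, Function('g')(Function('Z')(44), 505)) = Add(4034180, Add(-17456, Mul(8, Pow(505, 2)), Mul(8, -9, Pow(Add(-2, 505), Rational(1, 2))))) = Add(4034180, Add(-17456, Mul(8, 255025), Mul(8, -9, Pow(503, Rational(1, 2))))) = Add(4034180, Add(-17456, 2040200, Mul(-72, Pow(503, Rational(1, 2))))) = Add(4034180, Add(2022744, Mul(-72, Pow(503, Rational(1, 2))))) = Add(6056924, Mul(-72, Pow(503, Rational(1, 2))))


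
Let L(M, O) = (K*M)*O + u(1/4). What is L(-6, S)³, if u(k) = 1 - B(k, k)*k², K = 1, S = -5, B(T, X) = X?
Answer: 7797729087/262144 ≈ 29746.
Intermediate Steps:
u(k) = 1 - k³ (u(k) = 1 - k*k² = 1 - k³)
L(M, O) = 63/64 + M*O (L(M, O) = (1*M)*O + (1 - (1/4)³) = M*O + (1 - (¼)³) = M*O + (1 - 1*1/64) = M*O + (1 - 1/64) = M*O + 63/64 = 63/64 + M*O)
L(-6, S)³ = (63/64 - 6*(-5))³ = (63/64 + 30)³ = (1983/64)³ = 7797729087/262144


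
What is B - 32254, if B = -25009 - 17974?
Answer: -75237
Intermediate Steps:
B = -42983
B - 32254 = -42983 - 32254 = -75237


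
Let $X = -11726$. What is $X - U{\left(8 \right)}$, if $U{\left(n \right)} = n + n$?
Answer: $-11742$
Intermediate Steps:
$U{\left(n \right)} = 2 n$
$X - U{\left(8 \right)} = -11726 - 2 \cdot 8 = -11726 - 16 = -11742$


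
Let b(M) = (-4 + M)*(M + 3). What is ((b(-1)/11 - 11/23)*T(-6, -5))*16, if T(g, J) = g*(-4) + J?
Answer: -106704/253 ≈ -421.75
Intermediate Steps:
b(M) = (-4 + M)*(3 + M)
T(g, J) = J - 4*g (T(g, J) = -4*g + J = J - 4*g)
((b(-1)/11 - 11/23)*T(-6, -5))*16 = (((-12 + (-1)**2 - 1*(-1))/11 - 11/23)*(-5 - 4*(-6)))*16 = (((-12 + 1 + 1)*(1/11) - 11*1/23)*(-5 + 24))*16 = ((-10*1/11 - 11/23)*19)*16 = ((-10/11 - 11/23)*19)*16 = -351/253*19*16 = -6669/253*16 = -106704/253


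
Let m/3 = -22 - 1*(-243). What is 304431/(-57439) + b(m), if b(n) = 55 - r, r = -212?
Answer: 15031782/57439 ≈ 261.70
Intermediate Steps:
m = 663 (m = 3*(-22 - 1*(-243)) = 3*(-22 + 243) = 3*221 = 663)
b(n) = 267 (b(n) = 55 - 1*(-212) = 55 + 212 = 267)
304431/(-57439) + b(m) = 304431/(-57439) + 267 = 304431*(-1/57439) + 267 = -304431/57439 + 267 = 15031782/57439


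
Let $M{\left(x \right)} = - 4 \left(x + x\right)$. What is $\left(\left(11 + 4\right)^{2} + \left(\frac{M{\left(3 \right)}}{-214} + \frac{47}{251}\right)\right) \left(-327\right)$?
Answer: $- \frac{1978633182}{26857} \approx -73673.0$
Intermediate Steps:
$M{\left(x \right)} = - 8 x$ ($M{\left(x \right)} = - 4 \cdot 2 x = - 8 x$)
$\left(\left(11 + 4\right)^{2} + \left(\frac{M{\left(3 \right)}}{-214} + \frac{47}{251}\right)\right) \left(-327\right) = \left(\left(11 + 4\right)^{2} + \left(\frac{\left(-8\right) 3}{-214} + \frac{47}{251}\right)\right) \left(-327\right) = \left(15^{2} + \left(\left(-24\right) \left(- \frac{1}{214}\right) + 47 \cdot \frac{1}{251}\right)\right) \left(-327\right) = \left(225 + \left(\frac{12}{107} + \frac{47}{251}\right)\right) \left(-327\right) = \left(225 + \frac{8041}{26857}\right) \left(-327\right) = \frac{6050866}{26857} \left(-327\right) = - \frac{1978633182}{26857}$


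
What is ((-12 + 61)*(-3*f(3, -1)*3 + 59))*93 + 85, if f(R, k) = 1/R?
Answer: 255277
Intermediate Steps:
((-12 + 61)*(-3*f(3, -1)*3 + 59))*93 + 85 = ((-12 + 61)*(-3/3*3 + 59))*93 + 85 = (49*(-3*1/3*3 + 59))*93 + 85 = (49*(-1*3 + 59))*93 + 85 = (49*(-3 + 59))*93 + 85 = (49*56)*93 + 85 = 2744*93 + 85 = 255192 + 85 = 255277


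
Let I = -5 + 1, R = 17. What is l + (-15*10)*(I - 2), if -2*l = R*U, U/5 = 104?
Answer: -3520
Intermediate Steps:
U = 520 (U = 5*104 = 520)
I = -4
l = -4420 (l = -17*520/2 = -½*8840 = -4420)
l + (-15*10)*(I - 2) = -4420 + (-15*10)*(-4 - 2) = -4420 - 150*(-6) = -4420 + 900 = -3520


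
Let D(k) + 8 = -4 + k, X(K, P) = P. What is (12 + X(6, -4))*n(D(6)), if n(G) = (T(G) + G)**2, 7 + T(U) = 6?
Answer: 392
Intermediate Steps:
T(U) = -1 (T(U) = -7 + 6 = -1)
D(k) = -12 + k (D(k) = -8 + (-4 + k) = -12 + k)
n(G) = (-1 + G)**2
(12 + X(6, -4))*n(D(6)) = (12 - 4)*(-1 + (-12 + 6))**2 = 8*(-1 - 6)**2 = 8*(-7)**2 = 8*49 = 392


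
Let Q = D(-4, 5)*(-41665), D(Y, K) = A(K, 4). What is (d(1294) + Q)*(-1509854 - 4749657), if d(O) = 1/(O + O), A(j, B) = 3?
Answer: 2024870804168149/2588 ≈ 7.8241e+11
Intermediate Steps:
D(Y, K) = 3
d(O) = 1/(2*O)
Q = -124995 (Q = 3*(-41665) = -124995)
(d(1294) + Q)*(-1509854 - 4749657) = ((½)/1294 - 124995)*(-1509854 - 4749657) = ((½)*(1/1294) - 124995)*(-6259511) = (1/2588 - 124995)*(-6259511) = -323487059/2588*(-6259511) = 2024870804168149/2588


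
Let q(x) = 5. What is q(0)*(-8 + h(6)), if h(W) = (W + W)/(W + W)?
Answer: -35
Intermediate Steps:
h(W) = 1 (h(W) = (2*W)/((2*W)) = (2*W)*(1/(2*W)) = 1)
q(0)*(-8 + h(6)) = 5*(-8 + 1) = 5*(-7) = -35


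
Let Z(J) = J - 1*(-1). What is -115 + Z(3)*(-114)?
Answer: -571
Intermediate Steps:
Z(J) = 1 + J (Z(J) = J + 1 = 1 + J)
-115 + Z(3)*(-114) = -115 + (1 + 3)*(-114) = -115 + 4*(-114) = -115 - 456 = -571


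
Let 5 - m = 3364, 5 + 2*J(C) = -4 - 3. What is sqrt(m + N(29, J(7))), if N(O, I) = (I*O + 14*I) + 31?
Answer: I*sqrt(3586) ≈ 59.883*I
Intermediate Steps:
J(C) = -6 (J(C) = -5/2 + (-4 - 3)/2 = -5/2 + (1/2)*(-7) = -5/2 - 7/2 = -6)
N(O, I) = 31 + 14*I + I*O (N(O, I) = (14*I + I*O) + 31 = 31 + 14*I + I*O)
m = -3359 (m = 5 - 1*3364 = 5 - 3364 = -3359)
sqrt(m + N(29, J(7))) = sqrt(-3359 + (31 + 14*(-6) - 6*29)) = sqrt(-3359 + (31 - 84 - 174)) = sqrt(-3359 - 227) = sqrt(-3586) = I*sqrt(3586)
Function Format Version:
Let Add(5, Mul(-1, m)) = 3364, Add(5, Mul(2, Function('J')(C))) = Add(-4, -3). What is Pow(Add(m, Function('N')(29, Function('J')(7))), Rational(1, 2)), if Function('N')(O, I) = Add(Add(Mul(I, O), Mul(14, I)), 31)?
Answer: Mul(I, Pow(3586, Rational(1, 2))) ≈ Mul(59.883, I)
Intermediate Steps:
Function('J')(C) = -6 (Function('J')(C) = Add(Rational(-5, 2), Mul(Rational(1, 2), Add(-4, -3))) = Add(Rational(-5, 2), Mul(Rational(1, 2), -7)) = Add(Rational(-5, 2), Rational(-7, 2)) = -6)
Function('N')(O, I) = Add(31, Mul(14, I), Mul(I, O)) (Function('N')(O, I) = Add(Add(Mul(14, I), Mul(I, O)), 31) = Add(31, Mul(14, I), Mul(I, O)))
m = -3359 (m = Add(5, Mul(-1, 3364)) = Add(5, -3364) = -3359)
Pow(Add(m, Function('N')(29, Function('J')(7))), Rational(1, 2)) = Pow(Add(-3359, Add(31, Mul(14, -6), Mul(-6, 29))), Rational(1, 2)) = Pow(Add(-3359, Add(31, -84, -174)), Rational(1, 2)) = Pow(Add(-3359, -227), Rational(1, 2)) = Pow(-3586, Rational(1, 2)) = Mul(I, Pow(3586, Rational(1, 2)))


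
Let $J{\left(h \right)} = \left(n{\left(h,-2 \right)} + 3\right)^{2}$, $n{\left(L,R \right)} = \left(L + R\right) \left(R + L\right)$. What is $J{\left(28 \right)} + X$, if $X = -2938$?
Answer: $458103$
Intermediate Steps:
$n{\left(L,R \right)} = \left(L + R\right)^{2}$ ($n{\left(L,R \right)} = \left(L + R\right) \left(L + R\right) = \left(L + R\right)^{2}$)
$J{\left(h \right)} = \left(3 + \left(-2 + h\right)^{2}\right)^{2}$ ($J{\left(h \right)} = \left(\left(h - 2\right)^{2} + 3\right)^{2} = \left(\left(-2 + h\right)^{2} + 3\right)^{2} = \left(3 + \left(-2 + h\right)^{2}\right)^{2}$)
$J{\left(28 \right)} + X = \left(3 + \left(-2 + 28\right)^{2}\right)^{2} - 2938 = \left(3 + 26^{2}\right)^{2} - 2938 = \left(3 + 676\right)^{2} - 2938 = 679^{2} - 2938 = 461041 - 2938 = 458103$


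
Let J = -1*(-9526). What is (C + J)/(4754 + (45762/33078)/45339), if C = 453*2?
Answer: 2607519157824/1188280881505 ≈ 2.1944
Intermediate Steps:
J = 9526
C = 906
(C + J)/(4754 + (45762/33078)/45339) = (906 + 9526)/(4754 + (45762/33078)/45339) = 10432/(4754 + (45762*(1/33078))*(1/45339)) = 10432/(4754 + (7627/5513)*(1/45339)) = 10432/(4754 + 7627/249953907) = 10432/(1188280881505/249953907) = 10432*(249953907/1188280881505) = 2607519157824/1188280881505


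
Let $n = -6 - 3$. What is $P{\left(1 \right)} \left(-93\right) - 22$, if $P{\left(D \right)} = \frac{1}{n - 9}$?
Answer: $- \frac{101}{6} \approx -16.833$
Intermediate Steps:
$n = -9$
$P{\left(D \right)} = - \frac{1}{18}$ ($P{\left(D \right)} = \frac{1}{-9 - 9} = \frac{1}{-18} = - \frac{1}{18}$)
$P{\left(1 \right)} \left(-93\right) - 22 = \left(- \frac{1}{18}\right) \left(-93\right) - 22 = \frac{31}{6} - 22 = - \frac{101}{6}$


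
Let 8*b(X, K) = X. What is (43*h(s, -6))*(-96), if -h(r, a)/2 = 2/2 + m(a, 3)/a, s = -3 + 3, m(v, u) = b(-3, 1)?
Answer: 8772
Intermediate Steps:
b(X, K) = X/8
m(v, u) = -3/8 (m(v, u) = (⅛)*(-3) = -3/8)
s = 0
h(r, a) = -2 + 3/(4*a) (h(r, a) = -2*(2/2 - 3/(8*a)) = -2*(2*(½) - 3/(8*a)) = -2*(1 - 3/(8*a)) = -2 + 3/(4*a))
(43*h(s, -6))*(-96) = (43*(-2 + (¾)/(-6)))*(-96) = (43*(-2 + (¾)*(-⅙)))*(-96) = (43*(-2 - ⅛))*(-96) = (43*(-17/8))*(-96) = -731/8*(-96) = 8772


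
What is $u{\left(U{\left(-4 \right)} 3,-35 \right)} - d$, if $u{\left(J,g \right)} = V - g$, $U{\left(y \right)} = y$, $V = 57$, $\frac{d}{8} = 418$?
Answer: $-3252$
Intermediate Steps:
$d = 3344$ ($d = 8 \cdot 418 = 3344$)
$u{\left(J,g \right)} = 57 - g$
$u{\left(U{\left(-4 \right)} 3,-35 \right)} - d = \left(57 - -35\right) - 3344 = \left(57 + 35\right) - 3344 = 92 - 3344 = -3252$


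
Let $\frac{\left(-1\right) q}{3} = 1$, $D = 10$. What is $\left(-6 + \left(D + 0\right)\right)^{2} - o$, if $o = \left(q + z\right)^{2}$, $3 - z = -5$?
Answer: $-9$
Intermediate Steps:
$q = -3$ ($q = \left(-3\right) 1 = -3$)
$z = 8$ ($z = 3 - -5 = 3 + 5 = 8$)
$o = 25$ ($o = \left(-3 + 8\right)^{2} = 5^{2} = 25$)
$\left(-6 + \left(D + 0\right)\right)^{2} - o = \left(-6 + \left(10 + 0\right)\right)^{2} - 25 = \left(-6 + 10\right)^{2} - 25 = 4^{2} - 25 = 16 - 25 = -9$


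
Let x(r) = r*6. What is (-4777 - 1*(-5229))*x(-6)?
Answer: -16272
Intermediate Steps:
x(r) = 6*r
(-4777 - 1*(-5229))*x(-6) = (-4777 - 1*(-5229))*(6*(-6)) = (-4777 + 5229)*(-36) = 452*(-36) = -16272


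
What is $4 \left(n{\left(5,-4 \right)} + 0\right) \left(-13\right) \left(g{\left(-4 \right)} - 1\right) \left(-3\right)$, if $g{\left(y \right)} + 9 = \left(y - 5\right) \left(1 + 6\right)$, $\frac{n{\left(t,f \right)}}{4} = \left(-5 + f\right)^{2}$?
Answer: $-3689712$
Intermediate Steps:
$n{\left(t,f \right)} = 4 \left(-5 + f\right)^{2}$
$g{\left(y \right)} = -44 + 7 y$ ($g{\left(y \right)} = -9 + \left(y - 5\right) \left(1 + 6\right) = -9 + \left(-5 + y\right) 7 = -9 + \left(-35 + 7 y\right) = -44 + 7 y$)
$4 \left(n{\left(5,-4 \right)} + 0\right) \left(-13\right) \left(g{\left(-4 \right)} - 1\right) \left(-3\right) = 4 \left(4 \left(-5 - 4\right)^{2} + 0\right) \left(-13\right) \left(\left(-44 + 7 \left(-4\right)\right) - 1\right) \left(-3\right) = 4 \left(4 \left(-9\right)^{2} + 0\right) \left(-13\right) \left(\left(-44 - 28\right) - 1\right) \left(-3\right) = 4 \left(4 \cdot 81 + 0\right) \left(-13\right) \left(-72 - 1\right) \left(-3\right) = 4 \left(324 + 0\right) \left(-13\right) \left(\left(-73\right) \left(-3\right)\right) = 4 \cdot 324 \left(-13\right) 219 = 1296 \left(-13\right) 219 = \left(-16848\right) 219 = -3689712$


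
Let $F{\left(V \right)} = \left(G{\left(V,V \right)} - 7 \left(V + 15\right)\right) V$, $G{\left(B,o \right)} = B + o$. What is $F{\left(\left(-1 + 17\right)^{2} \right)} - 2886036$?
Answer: $-3240596$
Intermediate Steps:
$F{\left(V \right)} = V \left(-105 - 5 V\right)$ ($F{\left(V \right)} = \left(\left(V + V\right) - 7 \left(V + 15\right)\right) V = \left(2 V - 7 \left(15 + V\right)\right) V = \left(2 V - \left(105 + 7 V\right)\right) V = \left(-105 - 5 V\right) V = V \left(-105 - 5 V\right)$)
$F{\left(\left(-1 + 17\right)^{2} \right)} - 2886036 = - 5 \left(-1 + 17\right)^{2} \left(21 + \left(-1 + 17\right)^{2}\right) - 2886036 = - 5 \cdot 16^{2} \left(21 + 16^{2}\right) - 2886036 = \left(-5\right) 256 \left(21 + 256\right) - 2886036 = \left(-5\right) 256 \cdot 277 - 2886036 = -354560 - 2886036 = -3240596$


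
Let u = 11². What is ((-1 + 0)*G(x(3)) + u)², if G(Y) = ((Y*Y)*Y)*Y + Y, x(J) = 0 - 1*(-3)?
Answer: 1369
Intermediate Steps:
u = 121
x(J) = 3 (x(J) = 0 + 3 = 3)
G(Y) = Y + Y⁴ (G(Y) = (Y²*Y)*Y + Y = Y³*Y + Y = Y⁴ + Y = Y + Y⁴)
((-1 + 0)*G(x(3)) + u)² = ((-1 + 0)*(3 + 3⁴) + 121)² = (-(3 + 81) + 121)² = (-1*84 + 121)² = (-84 + 121)² = 37² = 1369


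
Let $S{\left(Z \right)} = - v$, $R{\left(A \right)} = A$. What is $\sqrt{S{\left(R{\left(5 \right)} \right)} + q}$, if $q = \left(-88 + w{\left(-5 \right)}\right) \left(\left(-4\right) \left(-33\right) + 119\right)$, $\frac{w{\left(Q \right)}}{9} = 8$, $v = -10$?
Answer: $i \sqrt{4006} \approx 63.293 i$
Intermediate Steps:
$w{\left(Q \right)} = 72$ ($w{\left(Q \right)} = 9 \cdot 8 = 72$)
$S{\left(Z \right)} = 10$ ($S{\left(Z \right)} = \left(-1\right) \left(-10\right) = 10$)
$q = -4016$ ($q = \left(-88 + 72\right) \left(\left(-4\right) \left(-33\right) + 119\right) = - 16 \left(132 + 119\right) = \left(-16\right) 251 = -4016$)
$\sqrt{S{\left(R{\left(5 \right)} \right)} + q} = \sqrt{10 - 4016} = \sqrt{-4006} = i \sqrt{4006}$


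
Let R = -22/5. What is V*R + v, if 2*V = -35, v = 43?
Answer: 120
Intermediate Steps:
R = -22/5 (R = -22*⅕ = -22/5 ≈ -4.4000)
V = -35/2 (V = (½)*(-35) = -35/2 ≈ -17.500)
V*R + v = -35/2*(-22/5) + 43 = 77 + 43 = 120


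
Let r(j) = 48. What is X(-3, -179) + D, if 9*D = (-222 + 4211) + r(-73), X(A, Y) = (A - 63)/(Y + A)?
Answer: 367664/819 ≈ 448.92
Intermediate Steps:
X(A, Y) = (-63 + A)/(A + Y)
D = 4037/9 (D = ((-222 + 4211) + 48)/9 = (3989 + 48)/9 = (1/9)*4037 = 4037/9 ≈ 448.56)
X(-3, -179) + D = (-63 - 3)/(-3 - 179) + 4037/9 = -66/(-182) + 4037/9 = -1/182*(-66) + 4037/9 = 33/91 + 4037/9 = 367664/819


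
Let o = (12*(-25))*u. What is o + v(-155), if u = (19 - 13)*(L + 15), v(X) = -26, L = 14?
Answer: -52226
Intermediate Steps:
u = 174 (u = (19 - 13)*(14 + 15) = 6*29 = 174)
o = -52200 (o = (12*(-25))*174 = -300*174 = -52200)
o + v(-155) = -52200 - 26 = -52226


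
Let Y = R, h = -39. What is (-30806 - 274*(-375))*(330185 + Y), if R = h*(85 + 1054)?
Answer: 20559005216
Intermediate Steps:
R = -44421 (R = -39*(85 + 1054) = -39*1139 = -44421)
Y = -44421
(-30806 - 274*(-375))*(330185 + Y) = (-30806 - 274*(-375))*(330185 - 44421) = (-30806 + 102750)*285764 = 71944*285764 = 20559005216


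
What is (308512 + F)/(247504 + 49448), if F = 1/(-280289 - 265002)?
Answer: 168228816991/161925253032 ≈ 1.0389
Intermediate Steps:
F = -1/545291 (F = 1/(-545291) = -1/545291 ≈ -1.8339e-6)
(308512 + F)/(247504 + 49448) = (308512 - 1/545291)/(247504 + 49448) = (168228816991/545291)/296952 = (168228816991/545291)*(1/296952) = 168228816991/161925253032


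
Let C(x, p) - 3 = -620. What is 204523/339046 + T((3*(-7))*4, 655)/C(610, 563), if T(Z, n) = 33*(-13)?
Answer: 271641425/209191382 ≈ 1.2985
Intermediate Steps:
C(x, p) = -617 (C(x, p) = 3 - 620 = -617)
T(Z, n) = -429
204523/339046 + T((3*(-7))*4, 655)/C(610, 563) = 204523/339046 - 429/(-617) = 204523*(1/339046) - 429*(-1/617) = 204523/339046 + 429/617 = 271641425/209191382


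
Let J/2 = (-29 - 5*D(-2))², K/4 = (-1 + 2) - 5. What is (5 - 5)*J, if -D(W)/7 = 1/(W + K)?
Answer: 0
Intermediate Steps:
K = -16 (K = 4*((-1 + 2) - 5) = 4*(1 - 5) = 4*(-4) = -16)
D(W) = -7/(-16 + W) (D(W) = -7/(W - 16) = -7/(-16 + W))
J = 310249/162 (J = 2*(-29 - (-35)/(-16 - 2))² = 2*(-29 - (-35)/(-18))² = 2*(-29 - (-35)*(-1)/18)² = 2*(-29 - 5*7/18)² = 2*(-29 - 35/18)² = 2*(-557/18)² = 2*(310249/324) = 310249/162 ≈ 1915.1)
(5 - 5)*J = (5 - 5)*(310249/162) = 0*(310249/162) = 0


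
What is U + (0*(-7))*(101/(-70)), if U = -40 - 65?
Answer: -105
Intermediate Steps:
U = -105
U + (0*(-7))*(101/(-70)) = -105 + (0*(-7))*(101/(-70)) = -105 + 0*(101*(-1/70)) = -105 + 0*(-101/70) = -105 + 0 = -105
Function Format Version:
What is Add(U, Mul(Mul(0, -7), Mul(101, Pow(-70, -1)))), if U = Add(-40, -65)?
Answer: -105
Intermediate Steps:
U = -105
Add(U, Mul(Mul(0, -7), Mul(101, Pow(-70, -1)))) = Add(-105, Mul(Mul(0, -7), Mul(101, Pow(-70, -1)))) = Add(-105, Mul(0, Mul(101, Rational(-1, 70)))) = Add(-105, Mul(0, Rational(-101, 70))) = Add(-105, 0) = -105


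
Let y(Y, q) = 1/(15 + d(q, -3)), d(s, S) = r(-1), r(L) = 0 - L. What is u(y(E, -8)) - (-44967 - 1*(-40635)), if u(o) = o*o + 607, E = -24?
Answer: 1264385/256 ≈ 4939.0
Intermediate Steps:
r(L) = -L
d(s, S) = 1 (d(s, S) = -1*(-1) = 1)
y(Y, q) = 1/16 (y(Y, q) = 1/(15 + 1) = 1/16)
u(o) = 607 + o**2 (u(o) = o**2 + 607 = 607 + o**2)
u(y(E, -8)) - (-44967 - 1*(-40635)) = (607 + (1/16)**2) - (-44967 - 1*(-40635)) = (607 + 1/256) - (-44967 + 40635) = 155393/256 - 1*(-4332) = 155393/256 + 4332 = 1264385/256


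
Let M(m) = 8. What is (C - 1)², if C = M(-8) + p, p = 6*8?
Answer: 3025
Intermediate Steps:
p = 48
C = 56 (C = 8 + 48 = 56)
(C - 1)² = (56 - 1)² = 55² = 3025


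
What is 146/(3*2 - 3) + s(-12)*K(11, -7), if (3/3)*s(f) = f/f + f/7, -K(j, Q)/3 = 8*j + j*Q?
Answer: 1517/21 ≈ 72.238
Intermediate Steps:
K(j, Q) = -24*j - 3*Q*j (K(j, Q) = -3*(8*j + j*Q) = -3*(8*j + Q*j) = -24*j - 3*Q*j)
s(f) = 1 + f/7 (s(f) = f/f + f/7 = 1 + f*(⅐) = 1 + f/7)
146/(3*2 - 3) + s(-12)*K(11, -7) = 146/(3*2 - 3) + (1 + (⅐)*(-12))*(-3*11*(8 - 7)) = 146/(6 - 3) + (1 - 12/7)*(-3*11*1) = 146/3 - 5/7*(-33) = 146*(⅓) + 165/7 = 146/3 + 165/7 = 1517/21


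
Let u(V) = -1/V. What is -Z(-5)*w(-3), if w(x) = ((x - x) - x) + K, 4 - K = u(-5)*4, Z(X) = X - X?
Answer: 0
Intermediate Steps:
Z(X) = 0
K = 16/5 (K = 4 - (-1/(-5))*4 = 4 - (-1*(-⅕))*4 = 4 - 4/5 = 4 - 1*⅘ = 4 - ⅘ = 16/5 ≈ 3.2000)
w(x) = 16/5 - x (w(x) = ((x - x) - x) + 16/5 = (0 - x) + 16/5 = -x + 16/5 = 16/5 - x)
-Z(-5)*w(-3) = -0*(16/5 - 1*(-3)) = -0*(16/5 + 3) = -0*31/5 = -1*0 = 0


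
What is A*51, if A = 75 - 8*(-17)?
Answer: 10761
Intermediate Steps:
A = 211 (A = 75 - 1*(-136) = 75 + 136 = 211)
A*51 = 211*51 = 10761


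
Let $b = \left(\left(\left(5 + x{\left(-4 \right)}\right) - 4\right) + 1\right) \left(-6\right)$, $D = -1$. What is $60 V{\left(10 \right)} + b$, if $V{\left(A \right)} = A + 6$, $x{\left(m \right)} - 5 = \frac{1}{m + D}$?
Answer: $\frac{4596}{5} \approx 919.2$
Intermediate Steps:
$x{\left(m \right)} = 5 + \frac{1}{-1 + m}$ ($x{\left(m \right)} = 5 + \frac{1}{m - 1} = 5 + \frac{1}{-1 + m}$)
$V{\left(A \right)} = 6 + A$
$b = - \frac{204}{5}$ ($b = \left(\left(\left(5 + \frac{-4 + 5 \left(-4\right)}{-1 - 4}\right) - 4\right) + 1\right) \left(-6\right) = \left(\left(\left(5 + \frac{-4 - 20}{-5}\right) - 4\right) + 1\right) \left(-6\right) = \left(\left(\left(5 - - \frac{24}{5}\right) - 4\right) + 1\right) \left(-6\right) = \left(\left(\left(5 + \frac{24}{5}\right) - 4\right) + 1\right) \left(-6\right) = \left(\left(\frac{49}{5} - 4\right) + 1\right) \left(-6\right) = \left(\frac{29}{5} + 1\right) \left(-6\right) = \frac{34}{5} \left(-6\right) = - \frac{204}{5} \approx -40.8$)
$60 V{\left(10 \right)} + b = 60 \left(6 + 10\right) - \frac{204}{5} = 60 \cdot 16 - \frac{204}{5} = 960 - \frac{204}{5} = \frac{4596}{5}$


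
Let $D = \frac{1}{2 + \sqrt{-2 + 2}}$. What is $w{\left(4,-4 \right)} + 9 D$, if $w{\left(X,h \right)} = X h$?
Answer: $- \frac{23}{2} \approx -11.5$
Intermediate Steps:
$D = \frac{1}{2}$ ($D = \frac{1}{2 + \sqrt{0}} = \frac{1}{2 + 0} = \frac{1}{2} \approx 0.5$)
$w{\left(4,-4 \right)} + 9 D = 4 \left(-4\right) + 9 \cdot \frac{1}{2} = -16 + \frac{9}{2} = - \frac{23}{2}$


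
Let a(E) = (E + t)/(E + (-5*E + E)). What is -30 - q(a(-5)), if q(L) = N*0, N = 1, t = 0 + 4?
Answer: -30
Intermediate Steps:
t = 4
a(E) = -(4 + E)/(3*E) (a(E) = (E + 4)/(E + (-5*E + E)) = (4 + E)/(E - 4*E) = (4 + E)/((-3*E)) = (4 + E)*(-1/(3*E)) = -(4 + E)/(3*E))
q(L) = 0 (q(L) = 1*0 = 0)
-30 - q(a(-5)) = -30 - 1*0 = -30 + 0 = -30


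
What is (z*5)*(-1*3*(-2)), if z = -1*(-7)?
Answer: 210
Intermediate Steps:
z = 7
(z*5)*(-1*3*(-2)) = (7*5)*(-1*3*(-2)) = 35*(-3*(-2)) = 35*6 = 210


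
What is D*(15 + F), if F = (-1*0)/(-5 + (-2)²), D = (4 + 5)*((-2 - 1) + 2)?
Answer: -135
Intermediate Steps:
D = -9 (D = 9*(-3 + 2) = 9*(-1) = -9)
F = 0 (F = 0/(-5 + 4) = 0/(-1) = 0*(-1) = 0)
D*(15 + F) = -9*(15 + 0) = -9*15 = -135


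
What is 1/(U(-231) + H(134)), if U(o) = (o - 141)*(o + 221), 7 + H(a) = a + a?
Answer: 1/3981 ≈ 0.00025119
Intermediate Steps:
H(a) = -7 + 2*a (H(a) = -7 + (a + a) = -7 + 2*a)
U(o) = (-141 + o)*(221 + o)
1/(U(-231) + H(134)) = 1/((-31161 + (-231)**2 + 80*(-231)) + (-7 + 2*134)) = 1/((-31161 + 53361 - 18480) + (-7 + 268)) = 1/(3720 + 261) = 1/3981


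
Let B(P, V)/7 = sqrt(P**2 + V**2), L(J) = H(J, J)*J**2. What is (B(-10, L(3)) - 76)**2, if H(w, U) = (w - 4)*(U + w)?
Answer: 153560 - 2128*sqrt(754) ≈ 95127.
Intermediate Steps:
H(w, U) = (-4 + w)*(U + w)
L(J) = J**2*(-8*J + 2*J**2) (L(J) = (J**2 - 4*J - 4*J + J*J)*J**2 = (J**2 - 4*J - 4*J + J**2)*J**2 = (-8*J + 2*J**2)*J**2 = J**2*(-8*J + 2*J**2))
B(P, V) = 7*sqrt(P**2 + V**2)
(B(-10, L(3)) - 76)**2 = (7*sqrt((-10)**2 + (2*3**3*(-4 + 3))**2) - 76)**2 = (7*sqrt(100 + (2*27*(-1))**2) - 76)**2 = (7*sqrt(100 + (-54)**2) - 76)**2 = (7*sqrt(100 + 2916) - 76)**2 = (7*sqrt(3016) - 76)**2 = (7*(2*sqrt(754)) - 76)**2 = (14*sqrt(754) - 76)**2 = (-76 + 14*sqrt(754))**2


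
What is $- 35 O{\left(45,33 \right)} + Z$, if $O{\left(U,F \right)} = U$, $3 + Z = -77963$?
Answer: $-79541$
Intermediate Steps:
$Z = -77966$ ($Z = -3 - 77963 = -77966$)
$- 35 O{\left(45,33 \right)} + Z = \left(-35\right) 45 - 77966 = -1575 - 77966 = -79541$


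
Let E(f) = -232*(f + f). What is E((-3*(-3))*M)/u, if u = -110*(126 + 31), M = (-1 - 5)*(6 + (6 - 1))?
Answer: -12528/785 ≈ -15.959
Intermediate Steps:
M = -66 (M = -6*(6 + 5) = -6*11 = -66)
E(f) = -464*f
u = -17270 (u = -110*157 = -17270)
E((-3*(-3))*M)/u = -464*(-3*(-3))*(-66)/(-17270) = -4176*(-66)*(-1/17270) = -464*(-594)*(-1/17270) = 275616*(-1/17270) = -12528/785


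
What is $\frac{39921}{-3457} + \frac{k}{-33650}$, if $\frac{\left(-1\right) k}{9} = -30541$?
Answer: $- \frac{2293563783}{116328050} \approx -19.716$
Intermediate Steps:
$k = 274869$ ($k = \left(-9\right) \left(-30541\right) = 274869$)
$\frac{39921}{-3457} + \frac{k}{-33650} = \frac{39921}{-3457} + \frac{274869}{-33650} = 39921 \left(- \frac{1}{3457}\right) + 274869 \left(- \frac{1}{33650}\right) = - \frac{39921}{3457} - \frac{274869}{33650} = - \frac{2293563783}{116328050}$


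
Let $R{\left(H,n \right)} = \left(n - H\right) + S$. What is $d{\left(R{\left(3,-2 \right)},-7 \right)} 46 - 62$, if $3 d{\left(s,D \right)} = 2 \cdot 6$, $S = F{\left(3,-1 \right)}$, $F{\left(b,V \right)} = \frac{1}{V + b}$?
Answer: $122$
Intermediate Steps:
$S = \frac{1}{2}$ ($S = \frac{1}{-1 + 3} = \frac{1}{2} \approx 0.5$)
$R{\left(H,n \right)} = \frac{1}{2} + n - H$ ($R{\left(H,n \right)} = \left(n - H\right) + \frac{1}{2} = \frac{1}{2} + n - H$)
$d{\left(s,D \right)} = 4$ ($d{\left(s,D \right)} = \frac{2 \cdot 6}{3} = \frac{1}{3} \cdot 12 = 4$)
$d{\left(R{\left(3,-2 \right)},-7 \right)} 46 - 62 = 4 \cdot 46 - 62 = 184 - 62 = 122$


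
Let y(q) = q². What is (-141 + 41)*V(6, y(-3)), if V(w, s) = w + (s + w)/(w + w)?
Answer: -725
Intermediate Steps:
V(w, s) = w + (s + w)/(2*w) (V(w, s) = w + (s + w)/((2*w)) = w + (s + w)*(1/(2*w)) = w + (s + w)/(2*w))
(-141 + 41)*V(6, y(-3)) = (-141 + 41)*(½ + 6 + (½)*(-3)²/6) = -100*(½ + 6 + (½)*9*(⅙)) = -100*(½ + 6 + ¾) = -100*29/4 = -725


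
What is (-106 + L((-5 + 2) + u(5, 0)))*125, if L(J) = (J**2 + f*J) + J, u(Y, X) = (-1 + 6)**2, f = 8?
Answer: 72000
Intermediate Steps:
u(Y, X) = 25 (u(Y, X) = 5**2 = 25)
L(J) = J**2 + 9*J (L(J) = (J**2 + 8*J) + J = J**2 + 9*J)
(-106 + L((-5 + 2) + u(5, 0)))*125 = (-106 + ((-5 + 2) + 25)*(9 + ((-5 + 2) + 25)))*125 = (-106 + (-3 + 25)*(9 + (-3 + 25)))*125 = (-106 + 22*(9 + 22))*125 = (-106 + 22*31)*125 = (-106 + 682)*125 = 576*125 = 72000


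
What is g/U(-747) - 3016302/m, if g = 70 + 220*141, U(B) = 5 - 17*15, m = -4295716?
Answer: -6639986747/53696450 ≈ -123.66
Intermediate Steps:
U(B) = -250 (U(B) = 5 - 255 = -250)
g = 31090 (g = 70 + 31020 = 31090)
g/U(-747) - 3016302/m = 31090/(-250) - 3016302/(-4295716) = 31090*(-1/250) - 3016302*(-1/4295716) = -3109/25 + 1508151/2147858 = -6639986747/53696450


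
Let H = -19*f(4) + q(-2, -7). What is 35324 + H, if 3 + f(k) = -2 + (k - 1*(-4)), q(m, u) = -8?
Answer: 35259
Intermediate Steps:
f(k) = -1 + k (f(k) = -3 + (-2 + (k - 1*(-4))) = -3 + (-2 + (k + 4)) = -3 + (-2 + (4 + k)) = -3 + (2 + k) = -1 + k)
H = -65 (H = -19*(-1 + 4) - 8 = -19*3 - 8 = -57 - 8 = -65)
35324 + H = 35324 - 65 = 35259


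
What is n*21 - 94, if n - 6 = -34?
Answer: -682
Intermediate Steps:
n = -28 (n = 6 - 34 = -28)
n*21 - 94 = -28*21 - 94 = -588 - 94 = -682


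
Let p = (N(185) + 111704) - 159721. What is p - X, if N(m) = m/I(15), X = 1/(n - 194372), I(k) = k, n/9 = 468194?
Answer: -578846127239/12058122 ≈ -48005.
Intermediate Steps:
n = 4213746 (n = 9*468194 = 4213746)
X = 1/4019374 (X = 1/(4213746 - 194372) = 1/4019374 ≈ 2.4880e-7)
N(m) = m/15
p = -144014/3 (p = ((1/15)*185 + 111704) - 159721 = (37/3 + 111704) - 159721 = 335149/3 - 159721 = -144014/3 ≈ -48005.)
p - X = -144014/3 - 1*1/4019374 = -144014/3 - 1/4019374 = -578846127239/12058122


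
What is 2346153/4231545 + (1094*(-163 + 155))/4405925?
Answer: 686662644979/1242924660275 ≈ 0.55246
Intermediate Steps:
2346153/4231545 + (1094*(-163 + 155))/4405925 = 2346153*(1/4231545) + (1094*(-8))*(1/4405925) = 782051/1410515 - 8752*1/4405925 = 782051/1410515 - 8752/4405925 = 686662644979/1242924660275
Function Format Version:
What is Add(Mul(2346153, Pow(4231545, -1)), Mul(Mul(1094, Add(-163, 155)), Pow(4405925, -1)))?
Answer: Rational(686662644979, 1242924660275) ≈ 0.55246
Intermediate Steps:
Add(Mul(2346153, Pow(4231545, -1)), Mul(Mul(1094, Add(-163, 155)), Pow(4405925, -1))) = Add(Mul(2346153, Rational(1, 4231545)), Mul(Mul(1094, -8), Rational(1, 4405925))) = Add(Rational(782051, 1410515), Mul(-8752, Rational(1, 4405925))) = Add(Rational(782051, 1410515), Rational(-8752, 4405925)) = Rational(686662644979, 1242924660275)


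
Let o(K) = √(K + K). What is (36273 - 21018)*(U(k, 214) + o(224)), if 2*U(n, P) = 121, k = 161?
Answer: 1845855/2 + 122040*√7 ≈ 1.2458e+6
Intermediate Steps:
U(n, P) = 121/2 (U(n, P) = (½)*121 = 121/2)
o(K) = √2*√K (o(K) = √(2*K) = √2*√K)
(36273 - 21018)*(U(k, 214) + o(224)) = (36273 - 21018)*(121/2 + √2*√224) = 15255*(121/2 + √2*(4*√14)) = 15255*(121/2 + 8*√7) = 1845855/2 + 122040*√7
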